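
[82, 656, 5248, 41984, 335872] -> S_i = 82*8^i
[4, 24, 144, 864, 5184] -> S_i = 4*6^i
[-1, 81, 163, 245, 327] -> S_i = -1 + 82*i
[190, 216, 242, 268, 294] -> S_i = 190 + 26*i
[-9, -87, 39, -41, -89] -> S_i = Random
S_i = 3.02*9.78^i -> [3.02, 29.54, 288.86, 2825.03, 27628.82]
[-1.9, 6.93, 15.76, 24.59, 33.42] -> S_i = -1.90 + 8.83*i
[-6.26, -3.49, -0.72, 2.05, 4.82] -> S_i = -6.26 + 2.77*i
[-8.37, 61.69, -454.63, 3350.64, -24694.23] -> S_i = -8.37*(-7.37)^i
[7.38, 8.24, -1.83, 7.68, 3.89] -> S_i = Random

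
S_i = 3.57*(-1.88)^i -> [3.57, -6.71, 12.62, -23.72, 44.6]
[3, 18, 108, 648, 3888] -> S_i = 3*6^i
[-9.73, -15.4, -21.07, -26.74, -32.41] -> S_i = -9.73 + -5.67*i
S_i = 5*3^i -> [5, 15, 45, 135, 405]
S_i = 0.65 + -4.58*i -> [0.65, -3.93, -8.51, -13.09, -17.67]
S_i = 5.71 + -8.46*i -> [5.71, -2.75, -11.21, -19.67, -28.13]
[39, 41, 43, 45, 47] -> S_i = 39 + 2*i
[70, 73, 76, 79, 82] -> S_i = 70 + 3*i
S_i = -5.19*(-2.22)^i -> [-5.19, 11.52, -25.58, 56.78, -126.06]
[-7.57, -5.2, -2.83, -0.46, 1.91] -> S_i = -7.57 + 2.37*i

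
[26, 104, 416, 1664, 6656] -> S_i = 26*4^i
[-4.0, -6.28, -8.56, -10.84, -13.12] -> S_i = -4.00 + -2.28*i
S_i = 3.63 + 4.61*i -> [3.63, 8.24, 12.85, 17.46, 22.07]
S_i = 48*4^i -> [48, 192, 768, 3072, 12288]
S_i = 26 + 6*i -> [26, 32, 38, 44, 50]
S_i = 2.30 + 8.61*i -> [2.3, 10.91, 19.52, 28.13, 36.74]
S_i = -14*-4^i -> [-14, 56, -224, 896, -3584]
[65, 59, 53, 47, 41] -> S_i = 65 + -6*i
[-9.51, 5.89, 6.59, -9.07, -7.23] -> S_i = Random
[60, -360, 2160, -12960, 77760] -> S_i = 60*-6^i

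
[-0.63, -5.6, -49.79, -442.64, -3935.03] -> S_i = -0.63*8.89^i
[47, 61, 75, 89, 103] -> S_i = 47 + 14*i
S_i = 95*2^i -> [95, 190, 380, 760, 1520]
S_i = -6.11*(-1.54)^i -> [-6.11, 9.41, -14.49, 22.32, -34.37]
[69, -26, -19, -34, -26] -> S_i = Random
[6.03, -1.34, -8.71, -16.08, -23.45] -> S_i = 6.03 + -7.37*i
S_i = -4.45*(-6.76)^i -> [-4.45, 30.08, -203.35, 1374.68, -9292.8]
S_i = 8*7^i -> [8, 56, 392, 2744, 19208]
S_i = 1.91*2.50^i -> [1.91, 4.77, 11.94, 29.84, 74.61]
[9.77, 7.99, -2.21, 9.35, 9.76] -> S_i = Random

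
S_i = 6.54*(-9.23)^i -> [6.54, -60.36, 557.16, -5142.6, 47466.21]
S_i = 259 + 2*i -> [259, 261, 263, 265, 267]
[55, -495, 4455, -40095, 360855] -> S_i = 55*-9^i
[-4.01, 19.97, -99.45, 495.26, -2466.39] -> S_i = -4.01*(-4.98)^i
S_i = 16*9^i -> [16, 144, 1296, 11664, 104976]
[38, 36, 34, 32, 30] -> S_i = 38 + -2*i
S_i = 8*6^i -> [8, 48, 288, 1728, 10368]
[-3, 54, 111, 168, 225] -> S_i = -3 + 57*i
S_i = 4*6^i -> [4, 24, 144, 864, 5184]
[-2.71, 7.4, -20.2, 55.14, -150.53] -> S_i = -2.71*(-2.73)^i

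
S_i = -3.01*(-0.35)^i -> [-3.01, 1.05, -0.37, 0.13, -0.05]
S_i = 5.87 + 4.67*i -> [5.87, 10.54, 15.21, 19.88, 24.55]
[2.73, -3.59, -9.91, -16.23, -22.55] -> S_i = 2.73 + -6.32*i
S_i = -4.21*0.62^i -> [-4.21, -2.61, -1.62, -1.0, -0.62]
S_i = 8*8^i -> [8, 64, 512, 4096, 32768]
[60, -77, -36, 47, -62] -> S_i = Random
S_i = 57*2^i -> [57, 114, 228, 456, 912]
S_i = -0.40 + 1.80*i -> [-0.4, 1.4, 3.2, 5.0, 6.8]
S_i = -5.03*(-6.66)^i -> [-5.03, 33.5, -223.11, 1485.9, -9896.12]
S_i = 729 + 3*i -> [729, 732, 735, 738, 741]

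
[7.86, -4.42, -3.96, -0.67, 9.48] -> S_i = Random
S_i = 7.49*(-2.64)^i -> [7.49, -19.77, 52.2, -137.81, 363.83]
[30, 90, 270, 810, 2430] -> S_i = 30*3^i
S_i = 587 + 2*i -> [587, 589, 591, 593, 595]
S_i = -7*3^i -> [-7, -21, -63, -189, -567]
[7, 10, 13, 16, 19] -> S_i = 7 + 3*i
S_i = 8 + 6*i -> [8, 14, 20, 26, 32]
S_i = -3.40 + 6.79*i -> [-3.4, 3.39, 10.18, 16.97, 23.76]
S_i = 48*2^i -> [48, 96, 192, 384, 768]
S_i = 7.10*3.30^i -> [7.1, 23.43, 77.32, 255.15, 842.0]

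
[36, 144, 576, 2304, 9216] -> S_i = 36*4^i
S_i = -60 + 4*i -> [-60, -56, -52, -48, -44]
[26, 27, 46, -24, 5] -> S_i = Random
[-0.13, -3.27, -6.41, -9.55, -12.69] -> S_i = -0.13 + -3.14*i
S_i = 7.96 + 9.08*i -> [7.96, 17.04, 26.12, 35.2, 44.28]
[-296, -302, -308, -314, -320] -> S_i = -296 + -6*i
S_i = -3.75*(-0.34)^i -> [-3.75, 1.28, -0.43, 0.15, -0.05]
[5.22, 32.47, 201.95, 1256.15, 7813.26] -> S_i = 5.22*6.22^i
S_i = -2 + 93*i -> [-2, 91, 184, 277, 370]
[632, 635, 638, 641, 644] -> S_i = 632 + 3*i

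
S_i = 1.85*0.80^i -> [1.85, 1.48, 1.18, 0.95, 0.76]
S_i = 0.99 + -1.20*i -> [0.99, -0.21, -1.41, -2.61, -3.81]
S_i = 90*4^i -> [90, 360, 1440, 5760, 23040]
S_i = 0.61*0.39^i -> [0.61, 0.24, 0.09, 0.04, 0.01]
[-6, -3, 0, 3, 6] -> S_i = -6 + 3*i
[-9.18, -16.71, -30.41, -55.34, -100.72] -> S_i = -9.18*1.82^i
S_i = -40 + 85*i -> [-40, 45, 130, 215, 300]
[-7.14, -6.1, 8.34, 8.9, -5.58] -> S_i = Random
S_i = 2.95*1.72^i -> [2.95, 5.07, 8.73, 15.01, 25.82]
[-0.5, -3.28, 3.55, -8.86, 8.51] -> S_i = Random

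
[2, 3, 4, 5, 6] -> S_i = 2 + 1*i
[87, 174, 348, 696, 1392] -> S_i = 87*2^i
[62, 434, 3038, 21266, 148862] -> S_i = 62*7^i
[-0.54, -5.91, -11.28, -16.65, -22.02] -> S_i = -0.54 + -5.37*i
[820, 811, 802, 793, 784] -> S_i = 820 + -9*i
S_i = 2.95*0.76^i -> [2.95, 2.24, 1.7, 1.29, 0.98]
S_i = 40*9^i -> [40, 360, 3240, 29160, 262440]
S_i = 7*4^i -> [7, 28, 112, 448, 1792]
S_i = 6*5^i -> [6, 30, 150, 750, 3750]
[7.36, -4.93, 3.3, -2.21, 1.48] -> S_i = 7.36*(-0.67)^i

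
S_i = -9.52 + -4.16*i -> [-9.52, -13.68, -17.84, -22.0, -26.16]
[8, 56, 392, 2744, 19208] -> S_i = 8*7^i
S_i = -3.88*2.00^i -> [-3.88, -7.76, -15.52, -31.04, -62.08]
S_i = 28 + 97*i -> [28, 125, 222, 319, 416]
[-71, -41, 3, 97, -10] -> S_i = Random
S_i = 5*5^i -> [5, 25, 125, 625, 3125]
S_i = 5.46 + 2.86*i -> [5.46, 8.32, 11.18, 14.04, 16.9]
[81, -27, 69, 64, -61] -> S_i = Random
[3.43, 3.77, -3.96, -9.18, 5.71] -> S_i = Random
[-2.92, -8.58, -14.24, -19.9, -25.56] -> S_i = -2.92 + -5.66*i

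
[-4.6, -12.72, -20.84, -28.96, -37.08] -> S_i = -4.60 + -8.12*i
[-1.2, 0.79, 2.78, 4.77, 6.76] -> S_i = -1.20 + 1.99*i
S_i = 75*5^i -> [75, 375, 1875, 9375, 46875]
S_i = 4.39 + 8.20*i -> [4.39, 12.59, 20.79, 28.99, 37.19]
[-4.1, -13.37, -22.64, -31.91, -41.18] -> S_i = -4.10 + -9.27*i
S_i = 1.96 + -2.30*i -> [1.96, -0.34, -2.64, -4.94, -7.24]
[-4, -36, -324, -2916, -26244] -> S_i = -4*9^i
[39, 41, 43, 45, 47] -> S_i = 39 + 2*i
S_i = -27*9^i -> [-27, -243, -2187, -19683, -177147]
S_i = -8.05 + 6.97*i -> [-8.05, -1.08, 5.89, 12.86, 19.83]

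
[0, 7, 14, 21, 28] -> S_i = 0 + 7*i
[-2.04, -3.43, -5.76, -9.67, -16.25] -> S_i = -2.04*1.68^i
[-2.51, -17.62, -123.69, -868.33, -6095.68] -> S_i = -2.51*7.02^i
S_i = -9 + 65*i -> [-9, 56, 121, 186, 251]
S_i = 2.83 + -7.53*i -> [2.83, -4.7, -12.23, -19.76, -27.29]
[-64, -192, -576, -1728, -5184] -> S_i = -64*3^i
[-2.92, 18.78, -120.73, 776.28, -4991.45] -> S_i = -2.92*(-6.43)^i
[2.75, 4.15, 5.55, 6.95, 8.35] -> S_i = 2.75 + 1.40*i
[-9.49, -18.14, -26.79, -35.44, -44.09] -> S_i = -9.49 + -8.65*i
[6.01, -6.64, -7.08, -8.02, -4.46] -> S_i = Random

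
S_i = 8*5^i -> [8, 40, 200, 1000, 5000]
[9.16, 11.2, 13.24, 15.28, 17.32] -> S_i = 9.16 + 2.04*i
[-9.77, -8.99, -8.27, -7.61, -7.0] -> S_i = -9.77*0.92^i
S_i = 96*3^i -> [96, 288, 864, 2592, 7776]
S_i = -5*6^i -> [-5, -30, -180, -1080, -6480]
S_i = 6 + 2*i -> [6, 8, 10, 12, 14]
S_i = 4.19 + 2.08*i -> [4.19, 6.27, 8.35, 10.43, 12.51]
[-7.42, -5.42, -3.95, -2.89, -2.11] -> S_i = -7.42*0.73^i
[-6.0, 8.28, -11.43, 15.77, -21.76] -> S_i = -6.00*(-1.38)^i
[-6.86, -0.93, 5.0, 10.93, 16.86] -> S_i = -6.86 + 5.93*i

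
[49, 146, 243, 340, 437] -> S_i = 49 + 97*i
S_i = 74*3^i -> [74, 222, 666, 1998, 5994]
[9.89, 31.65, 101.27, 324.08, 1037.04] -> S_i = 9.89*3.20^i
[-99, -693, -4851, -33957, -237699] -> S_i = -99*7^i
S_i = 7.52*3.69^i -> [7.52, 27.75, 102.39, 377.83, 1394.19]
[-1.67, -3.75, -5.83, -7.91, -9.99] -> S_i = -1.67 + -2.08*i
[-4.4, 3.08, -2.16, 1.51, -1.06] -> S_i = -4.40*(-0.70)^i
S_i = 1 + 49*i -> [1, 50, 99, 148, 197]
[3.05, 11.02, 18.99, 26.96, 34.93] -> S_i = 3.05 + 7.97*i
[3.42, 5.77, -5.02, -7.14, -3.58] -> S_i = Random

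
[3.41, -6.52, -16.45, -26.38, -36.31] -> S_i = 3.41 + -9.93*i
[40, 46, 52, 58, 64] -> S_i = 40 + 6*i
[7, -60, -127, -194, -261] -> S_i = 7 + -67*i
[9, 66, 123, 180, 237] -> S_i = 9 + 57*i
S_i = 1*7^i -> [1, 7, 49, 343, 2401]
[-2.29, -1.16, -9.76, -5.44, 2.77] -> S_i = Random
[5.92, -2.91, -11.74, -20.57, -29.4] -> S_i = 5.92 + -8.83*i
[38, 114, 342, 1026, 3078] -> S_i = 38*3^i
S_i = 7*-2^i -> [7, -14, 28, -56, 112]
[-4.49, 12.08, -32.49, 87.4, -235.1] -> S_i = -4.49*(-2.69)^i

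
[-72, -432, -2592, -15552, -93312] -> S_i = -72*6^i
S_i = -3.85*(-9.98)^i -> [-3.85, 38.42, -383.46, 3826.95, -38192.92]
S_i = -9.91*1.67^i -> [-9.91, -16.55, -27.64, -46.16, -77.08]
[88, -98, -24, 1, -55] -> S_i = Random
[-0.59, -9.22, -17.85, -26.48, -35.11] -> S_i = -0.59 + -8.63*i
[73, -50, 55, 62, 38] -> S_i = Random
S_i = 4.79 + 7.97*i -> [4.79, 12.76, 20.73, 28.7, 36.67]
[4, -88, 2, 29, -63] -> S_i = Random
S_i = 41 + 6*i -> [41, 47, 53, 59, 65]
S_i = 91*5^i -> [91, 455, 2275, 11375, 56875]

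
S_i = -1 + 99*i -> [-1, 98, 197, 296, 395]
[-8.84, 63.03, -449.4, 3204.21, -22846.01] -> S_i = -8.84*(-7.13)^i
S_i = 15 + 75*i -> [15, 90, 165, 240, 315]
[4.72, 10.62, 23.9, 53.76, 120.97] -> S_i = 4.72*2.25^i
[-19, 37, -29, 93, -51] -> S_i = Random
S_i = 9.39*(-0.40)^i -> [9.39, -3.76, 1.5, -0.6, 0.24]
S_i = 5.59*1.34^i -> [5.59, 7.49, 10.04, 13.45, 18.02]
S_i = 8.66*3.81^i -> [8.66, 32.99, 125.71, 478.95, 1824.81]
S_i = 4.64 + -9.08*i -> [4.64, -4.44, -13.52, -22.6, -31.68]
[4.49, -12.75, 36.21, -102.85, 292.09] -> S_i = 4.49*(-2.84)^i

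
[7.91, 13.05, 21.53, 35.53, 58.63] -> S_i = 7.91*1.65^i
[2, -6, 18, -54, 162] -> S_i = 2*-3^i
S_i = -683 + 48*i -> [-683, -635, -587, -539, -491]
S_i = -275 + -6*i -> [-275, -281, -287, -293, -299]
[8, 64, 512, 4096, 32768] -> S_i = 8*8^i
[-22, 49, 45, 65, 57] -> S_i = Random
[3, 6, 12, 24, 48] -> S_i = 3*2^i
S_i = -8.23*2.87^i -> [-8.23, -23.62, -67.79, -194.56, -558.38]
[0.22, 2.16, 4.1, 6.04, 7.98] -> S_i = 0.22 + 1.94*i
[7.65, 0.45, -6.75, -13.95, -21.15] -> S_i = 7.65 + -7.20*i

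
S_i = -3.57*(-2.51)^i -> [-3.57, 8.96, -22.49, 56.45, -141.7]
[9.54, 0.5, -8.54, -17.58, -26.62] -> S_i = 9.54 + -9.04*i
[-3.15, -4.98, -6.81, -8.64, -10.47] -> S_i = -3.15 + -1.83*i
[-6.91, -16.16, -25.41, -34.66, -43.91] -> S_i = -6.91 + -9.25*i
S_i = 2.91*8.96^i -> [2.91, 26.07, 233.62, 2093.23, 18755.34]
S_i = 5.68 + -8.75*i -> [5.68, -3.07, -11.82, -20.57, -29.32]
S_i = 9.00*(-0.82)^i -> [9.0, -7.38, 6.05, -4.96, 4.07]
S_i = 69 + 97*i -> [69, 166, 263, 360, 457]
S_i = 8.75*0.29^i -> [8.75, 2.54, 0.74, 0.21, 0.06]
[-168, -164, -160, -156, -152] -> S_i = -168 + 4*i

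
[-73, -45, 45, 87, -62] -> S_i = Random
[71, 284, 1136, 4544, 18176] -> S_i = 71*4^i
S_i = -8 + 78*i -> [-8, 70, 148, 226, 304]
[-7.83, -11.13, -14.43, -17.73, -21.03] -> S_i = -7.83 + -3.30*i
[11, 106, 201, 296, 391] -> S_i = 11 + 95*i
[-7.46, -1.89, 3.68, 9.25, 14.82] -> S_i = -7.46 + 5.57*i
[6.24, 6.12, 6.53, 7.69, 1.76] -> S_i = Random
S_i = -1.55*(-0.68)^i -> [-1.55, 1.05, -0.72, 0.49, -0.33]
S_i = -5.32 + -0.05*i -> [-5.32, -5.37, -5.42, -5.47, -5.52]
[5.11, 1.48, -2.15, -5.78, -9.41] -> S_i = 5.11 + -3.63*i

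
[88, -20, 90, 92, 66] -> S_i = Random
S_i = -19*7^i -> [-19, -133, -931, -6517, -45619]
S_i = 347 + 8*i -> [347, 355, 363, 371, 379]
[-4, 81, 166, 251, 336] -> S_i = -4 + 85*i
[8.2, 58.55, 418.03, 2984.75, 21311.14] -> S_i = 8.20*7.14^i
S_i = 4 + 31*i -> [4, 35, 66, 97, 128]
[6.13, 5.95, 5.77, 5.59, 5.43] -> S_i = 6.13*0.97^i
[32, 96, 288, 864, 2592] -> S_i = 32*3^i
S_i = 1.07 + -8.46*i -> [1.07, -7.39, -15.85, -24.31, -32.77]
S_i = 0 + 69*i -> [0, 69, 138, 207, 276]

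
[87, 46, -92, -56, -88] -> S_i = Random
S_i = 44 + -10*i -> [44, 34, 24, 14, 4]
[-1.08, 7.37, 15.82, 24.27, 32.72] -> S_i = -1.08 + 8.45*i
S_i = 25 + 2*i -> [25, 27, 29, 31, 33]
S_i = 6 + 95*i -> [6, 101, 196, 291, 386]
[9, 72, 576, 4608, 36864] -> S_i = 9*8^i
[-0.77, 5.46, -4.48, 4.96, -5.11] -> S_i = Random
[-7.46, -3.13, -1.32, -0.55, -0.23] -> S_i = -7.46*0.42^i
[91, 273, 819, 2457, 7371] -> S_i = 91*3^i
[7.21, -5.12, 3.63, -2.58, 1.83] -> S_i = 7.21*(-0.71)^i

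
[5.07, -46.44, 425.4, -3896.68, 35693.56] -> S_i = 5.07*(-9.16)^i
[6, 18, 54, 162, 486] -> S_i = 6*3^i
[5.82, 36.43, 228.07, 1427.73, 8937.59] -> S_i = 5.82*6.26^i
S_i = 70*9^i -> [70, 630, 5670, 51030, 459270]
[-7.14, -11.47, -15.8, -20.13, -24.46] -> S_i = -7.14 + -4.33*i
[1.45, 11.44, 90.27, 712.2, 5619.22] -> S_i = 1.45*7.89^i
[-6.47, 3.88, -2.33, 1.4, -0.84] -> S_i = -6.47*(-0.60)^i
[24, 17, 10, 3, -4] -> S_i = 24 + -7*i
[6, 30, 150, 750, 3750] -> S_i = 6*5^i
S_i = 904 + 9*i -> [904, 913, 922, 931, 940]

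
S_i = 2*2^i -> [2, 4, 8, 16, 32]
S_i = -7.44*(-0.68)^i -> [-7.44, 5.06, -3.44, 2.34, -1.59]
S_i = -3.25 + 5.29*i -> [-3.25, 2.04, 7.33, 12.62, 17.91]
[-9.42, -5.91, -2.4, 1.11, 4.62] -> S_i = -9.42 + 3.51*i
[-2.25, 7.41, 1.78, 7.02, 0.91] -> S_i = Random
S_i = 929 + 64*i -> [929, 993, 1057, 1121, 1185]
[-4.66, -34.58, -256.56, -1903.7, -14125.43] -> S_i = -4.66*7.42^i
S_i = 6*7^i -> [6, 42, 294, 2058, 14406]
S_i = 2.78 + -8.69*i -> [2.78, -5.91, -14.6, -23.29, -31.98]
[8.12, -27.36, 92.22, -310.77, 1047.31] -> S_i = 8.12*(-3.37)^i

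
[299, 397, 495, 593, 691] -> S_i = 299 + 98*i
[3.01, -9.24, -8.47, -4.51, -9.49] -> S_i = Random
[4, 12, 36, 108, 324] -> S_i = 4*3^i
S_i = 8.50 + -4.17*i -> [8.5, 4.33, 0.16, -4.01, -8.18]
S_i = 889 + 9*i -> [889, 898, 907, 916, 925]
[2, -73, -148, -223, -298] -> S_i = 2 + -75*i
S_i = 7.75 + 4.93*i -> [7.75, 12.68, 17.61, 22.54, 27.47]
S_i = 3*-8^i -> [3, -24, 192, -1536, 12288]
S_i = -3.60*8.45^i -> [-3.6, -30.42, -257.05, -2172.06, -18353.94]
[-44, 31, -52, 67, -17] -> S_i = Random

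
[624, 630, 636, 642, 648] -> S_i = 624 + 6*i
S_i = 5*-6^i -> [5, -30, 180, -1080, 6480]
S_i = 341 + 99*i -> [341, 440, 539, 638, 737]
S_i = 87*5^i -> [87, 435, 2175, 10875, 54375]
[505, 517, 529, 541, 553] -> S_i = 505 + 12*i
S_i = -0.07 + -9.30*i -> [-0.07, -9.37, -18.67, -27.97, -37.27]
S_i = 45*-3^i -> [45, -135, 405, -1215, 3645]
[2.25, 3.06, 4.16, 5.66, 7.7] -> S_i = 2.25*1.36^i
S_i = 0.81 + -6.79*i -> [0.81, -5.98, -12.77, -19.56, -26.35]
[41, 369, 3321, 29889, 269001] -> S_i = 41*9^i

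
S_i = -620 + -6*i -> [-620, -626, -632, -638, -644]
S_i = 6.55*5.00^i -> [6.55, 32.75, 163.75, 818.75, 4093.75]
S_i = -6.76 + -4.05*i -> [-6.76, -10.81, -14.86, -18.91, -22.96]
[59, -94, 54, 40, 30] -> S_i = Random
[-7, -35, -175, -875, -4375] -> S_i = -7*5^i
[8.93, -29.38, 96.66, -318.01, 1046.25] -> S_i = 8.93*(-3.29)^i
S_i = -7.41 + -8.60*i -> [-7.41, -16.01, -24.61, -33.21, -41.81]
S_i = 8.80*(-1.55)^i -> [8.8, -13.64, 21.14, -32.77, 50.79]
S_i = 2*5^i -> [2, 10, 50, 250, 1250]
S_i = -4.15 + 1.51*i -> [-4.15, -2.64, -1.13, 0.38, 1.89]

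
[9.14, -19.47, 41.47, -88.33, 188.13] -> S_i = 9.14*(-2.13)^i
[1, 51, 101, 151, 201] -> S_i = 1 + 50*i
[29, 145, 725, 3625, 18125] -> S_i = 29*5^i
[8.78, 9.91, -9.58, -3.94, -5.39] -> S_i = Random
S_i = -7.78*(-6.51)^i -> [-7.78, 50.65, -329.72, 2146.46, -13973.45]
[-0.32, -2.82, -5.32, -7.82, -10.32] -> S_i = -0.32 + -2.50*i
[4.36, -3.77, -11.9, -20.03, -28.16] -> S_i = 4.36 + -8.13*i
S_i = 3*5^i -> [3, 15, 75, 375, 1875]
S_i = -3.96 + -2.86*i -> [-3.96, -6.82, -9.68, -12.54, -15.4]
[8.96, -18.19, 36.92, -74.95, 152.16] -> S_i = 8.96*(-2.03)^i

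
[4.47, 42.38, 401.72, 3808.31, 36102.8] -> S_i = 4.47*9.48^i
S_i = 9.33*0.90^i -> [9.33, 8.4, 7.56, 6.8, 6.12]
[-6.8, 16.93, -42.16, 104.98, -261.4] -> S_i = -6.80*(-2.49)^i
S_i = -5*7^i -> [-5, -35, -245, -1715, -12005]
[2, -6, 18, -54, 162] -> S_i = 2*-3^i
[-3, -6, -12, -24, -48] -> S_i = -3*2^i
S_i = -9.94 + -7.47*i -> [-9.94, -17.41, -24.88, -32.35, -39.82]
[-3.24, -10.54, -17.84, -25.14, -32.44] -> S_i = -3.24 + -7.30*i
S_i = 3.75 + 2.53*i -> [3.75, 6.28, 8.81, 11.34, 13.87]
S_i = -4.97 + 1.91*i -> [-4.97, -3.06, -1.15, 0.76, 2.67]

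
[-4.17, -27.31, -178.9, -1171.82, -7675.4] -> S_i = -4.17*6.55^i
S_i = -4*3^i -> [-4, -12, -36, -108, -324]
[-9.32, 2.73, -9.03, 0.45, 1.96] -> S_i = Random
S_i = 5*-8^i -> [5, -40, 320, -2560, 20480]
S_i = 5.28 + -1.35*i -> [5.28, 3.93, 2.58, 1.23, -0.12]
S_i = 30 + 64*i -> [30, 94, 158, 222, 286]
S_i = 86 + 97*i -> [86, 183, 280, 377, 474]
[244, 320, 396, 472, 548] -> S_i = 244 + 76*i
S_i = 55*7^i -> [55, 385, 2695, 18865, 132055]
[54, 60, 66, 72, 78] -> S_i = 54 + 6*i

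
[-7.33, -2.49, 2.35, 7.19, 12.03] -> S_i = -7.33 + 4.84*i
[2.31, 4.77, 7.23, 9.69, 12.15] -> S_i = 2.31 + 2.46*i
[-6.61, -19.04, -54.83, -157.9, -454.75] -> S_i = -6.61*2.88^i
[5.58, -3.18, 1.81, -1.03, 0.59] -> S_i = 5.58*(-0.57)^i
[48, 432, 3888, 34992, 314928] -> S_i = 48*9^i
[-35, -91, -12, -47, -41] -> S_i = Random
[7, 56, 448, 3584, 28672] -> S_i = 7*8^i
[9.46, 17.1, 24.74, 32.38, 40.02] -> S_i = 9.46 + 7.64*i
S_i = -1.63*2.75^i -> [-1.63, -4.48, -12.33, -33.9, -93.22]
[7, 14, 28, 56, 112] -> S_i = 7*2^i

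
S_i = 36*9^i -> [36, 324, 2916, 26244, 236196]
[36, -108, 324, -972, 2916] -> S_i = 36*-3^i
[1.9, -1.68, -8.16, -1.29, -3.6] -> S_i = Random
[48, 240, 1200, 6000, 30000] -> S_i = 48*5^i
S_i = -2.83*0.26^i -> [-2.83, -0.74, -0.19, -0.05, -0.01]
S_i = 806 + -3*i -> [806, 803, 800, 797, 794]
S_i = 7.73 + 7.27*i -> [7.73, 15.0, 22.27, 29.54, 36.81]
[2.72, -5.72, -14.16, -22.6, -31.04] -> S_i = 2.72 + -8.44*i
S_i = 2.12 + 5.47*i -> [2.12, 7.59, 13.06, 18.53, 24.0]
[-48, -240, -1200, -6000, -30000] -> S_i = -48*5^i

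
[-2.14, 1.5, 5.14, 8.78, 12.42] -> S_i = -2.14 + 3.64*i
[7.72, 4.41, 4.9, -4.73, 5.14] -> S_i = Random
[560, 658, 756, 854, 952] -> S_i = 560 + 98*i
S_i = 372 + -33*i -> [372, 339, 306, 273, 240]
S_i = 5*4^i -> [5, 20, 80, 320, 1280]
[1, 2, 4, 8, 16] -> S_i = 1*2^i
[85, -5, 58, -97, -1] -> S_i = Random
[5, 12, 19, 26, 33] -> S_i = 5 + 7*i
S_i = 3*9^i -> [3, 27, 243, 2187, 19683]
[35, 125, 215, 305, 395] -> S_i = 35 + 90*i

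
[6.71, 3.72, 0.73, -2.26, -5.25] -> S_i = 6.71 + -2.99*i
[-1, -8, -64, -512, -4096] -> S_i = -1*8^i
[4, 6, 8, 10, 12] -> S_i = 4 + 2*i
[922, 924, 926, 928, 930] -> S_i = 922 + 2*i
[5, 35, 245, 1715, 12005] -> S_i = 5*7^i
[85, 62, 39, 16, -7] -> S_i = 85 + -23*i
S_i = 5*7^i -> [5, 35, 245, 1715, 12005]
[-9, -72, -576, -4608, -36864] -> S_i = -9*8^i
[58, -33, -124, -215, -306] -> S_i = 58 + -91*i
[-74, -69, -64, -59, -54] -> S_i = -74 + 5*i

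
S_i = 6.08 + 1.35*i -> [6.08, 7.43, 8.78, 10.13, 11.48]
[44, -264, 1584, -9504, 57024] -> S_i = 44*-6^i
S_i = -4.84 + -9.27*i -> [-4.84, -14.11, -23.38, -32.65, -41.92]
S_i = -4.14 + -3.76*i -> [-4.14, -7.9, -11.66, -15.42, -19.18]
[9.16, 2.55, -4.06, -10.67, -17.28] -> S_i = 9.16 + -6.61*i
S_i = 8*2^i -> [8, 16, 32, 64, 128]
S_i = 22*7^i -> [22, 154, 1078, 7546, 52822]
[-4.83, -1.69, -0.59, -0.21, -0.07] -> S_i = -4.83*0.35^i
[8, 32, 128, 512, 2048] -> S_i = 8*4^i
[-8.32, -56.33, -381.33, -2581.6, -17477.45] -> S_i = -8.32*6.77^i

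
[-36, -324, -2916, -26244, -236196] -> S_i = -36*9^i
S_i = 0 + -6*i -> [0, -6, -12, -18, -24]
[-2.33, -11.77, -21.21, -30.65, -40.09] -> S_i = -2.33 + -9.44*i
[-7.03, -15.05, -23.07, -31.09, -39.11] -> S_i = -7.03 + -8.02*i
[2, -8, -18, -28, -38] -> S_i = 2 + -10*i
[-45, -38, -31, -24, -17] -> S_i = -45 + 7*i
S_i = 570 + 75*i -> [570, 645, 720, 795, 870]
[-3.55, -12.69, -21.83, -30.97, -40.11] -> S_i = -3.55 + -9.14*i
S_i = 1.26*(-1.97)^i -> [1.26, -2.48, 4.89, -9.63, 18.98]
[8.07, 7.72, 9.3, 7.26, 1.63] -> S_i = Random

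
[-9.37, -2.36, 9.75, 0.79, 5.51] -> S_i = Random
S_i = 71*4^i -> [71, 284, 1136, 4544, 18176]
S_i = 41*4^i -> [41, 164, 656, 2624, 10496]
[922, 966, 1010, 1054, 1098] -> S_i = 922 + 44*i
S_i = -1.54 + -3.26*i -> [-1.54, -4.8, -8.06, -11.32, -14.58]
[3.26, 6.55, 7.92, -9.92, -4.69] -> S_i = Random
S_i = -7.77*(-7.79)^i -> [-7.77, 60.53, -471.52, 3673.11, -28613.49]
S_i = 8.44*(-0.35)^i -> [8.44, -2.95, 1.03, -0.36, 0.13]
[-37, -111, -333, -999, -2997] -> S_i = -37*3^i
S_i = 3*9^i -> [3, 27, 243, 2187, 19683]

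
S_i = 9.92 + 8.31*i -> [9.92, 18.23, 26.54, 34.85, 43.16]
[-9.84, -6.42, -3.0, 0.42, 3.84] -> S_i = -9.84 + 3.42*i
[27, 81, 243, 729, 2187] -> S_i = 27*3^i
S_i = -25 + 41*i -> [-25, 16, 57, 98, 139]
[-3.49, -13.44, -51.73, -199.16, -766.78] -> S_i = -3.49*3.85^i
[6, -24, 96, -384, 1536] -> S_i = 6*-4^i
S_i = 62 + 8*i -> [62, 70, 78, 86, 94]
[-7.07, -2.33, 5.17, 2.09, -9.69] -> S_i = Random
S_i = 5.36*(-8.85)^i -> [5.36, -47.44, 419.81, -3715.31, 32880.46]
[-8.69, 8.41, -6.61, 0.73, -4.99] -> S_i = Random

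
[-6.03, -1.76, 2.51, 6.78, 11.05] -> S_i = -6.03 + 4.27*i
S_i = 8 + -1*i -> [8, 7, 6, 5, 4]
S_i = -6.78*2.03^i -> [-6.78, -13.76, -27.94, -56.72, -115.14]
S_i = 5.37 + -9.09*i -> [5.37, -3.72, -12.81, -21.9, -30.99]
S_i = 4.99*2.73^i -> [4.99, 13.62, 37.19, 101.53, 277.17]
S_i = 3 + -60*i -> [3, -57, -117, -177, -237]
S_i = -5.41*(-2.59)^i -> [-5.41, 14.01, -36.29, 93.99, -243.44]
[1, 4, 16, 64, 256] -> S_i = 1*4^i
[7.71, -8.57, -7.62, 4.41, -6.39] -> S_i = Random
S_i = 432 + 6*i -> [432, 438, 444, 450, 456]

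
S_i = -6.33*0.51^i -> [-6.33, -3.23, -1.65, -0.84, -0.43]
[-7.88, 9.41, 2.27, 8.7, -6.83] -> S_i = Random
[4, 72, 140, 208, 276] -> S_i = 4 + 68*i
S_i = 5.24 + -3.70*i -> [5.24, 1.54, -2.16, -5.86, -9.56]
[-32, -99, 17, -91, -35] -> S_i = Random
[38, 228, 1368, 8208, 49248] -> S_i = 38*6^i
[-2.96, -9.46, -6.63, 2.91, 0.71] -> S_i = Random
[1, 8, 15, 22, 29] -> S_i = 1 + 7*i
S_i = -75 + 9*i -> [-75, -66, -57, -48, -39]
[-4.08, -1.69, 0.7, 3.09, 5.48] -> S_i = -4.08 + 2.39*i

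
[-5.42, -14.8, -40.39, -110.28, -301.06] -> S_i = -5.42*2.73^i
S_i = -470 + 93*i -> [-470, -377, -284, -191, -98]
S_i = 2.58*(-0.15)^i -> [2.58, -0.39, 0.06, -0.01, 0.0]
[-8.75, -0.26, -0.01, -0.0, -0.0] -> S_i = -8.75*0.03^i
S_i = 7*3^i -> [7, 21, 63, 189, 567]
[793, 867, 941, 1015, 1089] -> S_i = 793 + 74*i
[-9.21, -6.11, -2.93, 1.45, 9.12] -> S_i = Random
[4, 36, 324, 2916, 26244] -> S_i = 4*9^i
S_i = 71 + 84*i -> [71, 155, 239, 323, 407]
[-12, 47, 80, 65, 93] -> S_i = Random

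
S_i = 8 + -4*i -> [8, 4, 0, -4, -8]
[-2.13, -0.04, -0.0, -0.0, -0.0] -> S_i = -2.13*0.02^i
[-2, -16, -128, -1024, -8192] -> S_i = -2*8^i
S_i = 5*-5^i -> [5, -25, 125, -625, 3125]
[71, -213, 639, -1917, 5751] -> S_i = 71*-3^i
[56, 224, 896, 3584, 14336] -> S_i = 56*4^i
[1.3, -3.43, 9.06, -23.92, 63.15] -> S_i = 1.30*(-2.64)^i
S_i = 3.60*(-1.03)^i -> [3.6, -3.71, 3.82, -3.93, 4.05]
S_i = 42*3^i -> [42, 126, 378, 1134, 3402]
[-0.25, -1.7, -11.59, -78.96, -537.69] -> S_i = -0.25*6.81^i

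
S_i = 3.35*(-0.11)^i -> [3.35, -0.37, 0.04, -0.0, 0.0]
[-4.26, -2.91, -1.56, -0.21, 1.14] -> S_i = -4.26 + 1.35*i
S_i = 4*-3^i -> [4, -12, 36, -108, 324]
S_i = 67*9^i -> [67, 603, 5427, 48843, 439587]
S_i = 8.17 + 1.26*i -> [8.17, 9.43, 10.69, 11.95, 13.21]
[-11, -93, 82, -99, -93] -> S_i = Random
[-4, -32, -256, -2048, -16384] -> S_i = -4*8^i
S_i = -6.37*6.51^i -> [-6.37, -41.47, -269.96, -1757.45, -11440.98]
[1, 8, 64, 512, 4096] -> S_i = 1*8^i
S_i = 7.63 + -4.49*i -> [7.63, 3.14, -1.35, -5.84, -10.33]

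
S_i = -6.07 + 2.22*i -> [-6.07, -3.85, -1.63, 0.59, 2.81]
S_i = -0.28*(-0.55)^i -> [-0.28, 0.15, -0.08, 0.05, -0.03]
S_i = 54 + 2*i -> [54, 56, 58, 60, 62]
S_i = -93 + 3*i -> [-93, -90, -87, -84, -81]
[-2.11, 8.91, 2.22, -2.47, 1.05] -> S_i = Random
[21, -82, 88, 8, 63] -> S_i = Random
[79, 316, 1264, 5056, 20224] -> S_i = 79*4^i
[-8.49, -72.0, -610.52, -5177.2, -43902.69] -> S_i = -8.49*8.48^i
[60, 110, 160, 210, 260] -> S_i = 60 + 50*i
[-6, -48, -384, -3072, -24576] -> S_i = -6*8^i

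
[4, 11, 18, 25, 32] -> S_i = 4 + 7*i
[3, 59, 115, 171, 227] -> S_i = 3 + 56*i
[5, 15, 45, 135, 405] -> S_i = 5*3^i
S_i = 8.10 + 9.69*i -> [8.1, 17.79, 27.48, 37.17, 46.86]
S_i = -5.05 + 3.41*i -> [-5.05, -1.64, 1.77, 5.18, 8.59]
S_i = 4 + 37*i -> [4, 41, 78, 115, 152]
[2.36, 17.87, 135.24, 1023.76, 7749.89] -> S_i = 2.36*7.57^i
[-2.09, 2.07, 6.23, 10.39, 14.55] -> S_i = -2.09 + 4.16*i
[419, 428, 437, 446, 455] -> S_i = 419 + 9*i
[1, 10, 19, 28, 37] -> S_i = 1 + 9*i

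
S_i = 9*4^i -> [9, 36, 144, 576, 2304]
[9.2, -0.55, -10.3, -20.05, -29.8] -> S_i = 9.20 + -9.75*i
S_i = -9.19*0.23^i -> [-9.19, -2.11, -0.49, -0.11, -0.03]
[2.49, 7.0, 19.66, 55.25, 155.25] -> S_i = 2.49*2.81^i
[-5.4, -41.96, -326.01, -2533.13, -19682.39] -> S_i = -5.40*7.77^i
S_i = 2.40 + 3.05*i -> [2.4, 5.45, 8.5, 11.55, 14.6]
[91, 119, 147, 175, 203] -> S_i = 91 + 28*i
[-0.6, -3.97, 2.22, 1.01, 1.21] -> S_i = Random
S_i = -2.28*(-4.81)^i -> [-2.28, 10.97, -52.75, 253.73, -1220.44]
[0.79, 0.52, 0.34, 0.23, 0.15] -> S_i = 0.79*0.66^i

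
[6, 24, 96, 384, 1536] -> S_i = 6*4^i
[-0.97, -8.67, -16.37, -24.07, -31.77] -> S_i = -0.97 + -7.70*i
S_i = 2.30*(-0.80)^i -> [2.3, -1.84, 1.47, -1.18, 0.94]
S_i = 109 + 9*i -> [109, 118, 127, 136, 145]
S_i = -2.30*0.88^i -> [-2.3, -2.02, -1.78, -1.57, -1.38]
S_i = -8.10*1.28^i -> [-8.1, -10.37, -13.27, -16.99, -21.74]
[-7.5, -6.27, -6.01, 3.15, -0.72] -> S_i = Random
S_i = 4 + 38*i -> [4, 42, 80, 118, 156]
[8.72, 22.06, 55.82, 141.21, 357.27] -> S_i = 8.72*2.53^i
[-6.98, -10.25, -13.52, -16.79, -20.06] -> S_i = -6.98 + -3.27*i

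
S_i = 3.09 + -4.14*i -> [3.09, -1.05, -5.19, -9.33, -13.47]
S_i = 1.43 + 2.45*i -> [1.43, 3.88, 6.33, 8.78, 11.23]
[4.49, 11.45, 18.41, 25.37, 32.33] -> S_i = 4.49 + 6.96*i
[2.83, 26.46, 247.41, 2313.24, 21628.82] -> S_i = 2.83*9.35^i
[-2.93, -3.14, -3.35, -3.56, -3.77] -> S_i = -2.93 + -0.21*i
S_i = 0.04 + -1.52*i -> [0.04, -1.48, -3.0, -4.52, -6.04]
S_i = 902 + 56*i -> [902, 958, 1014, 1070, 1126]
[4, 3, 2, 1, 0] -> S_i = 4 + -1*i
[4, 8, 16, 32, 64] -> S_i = 4*2^i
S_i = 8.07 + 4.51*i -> [8.07, 12.58, 17.09, 21.6, 26.11]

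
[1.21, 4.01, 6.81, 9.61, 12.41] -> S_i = 1.21 + 2.80*i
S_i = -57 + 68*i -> [-57, 11, 79, 147, 215]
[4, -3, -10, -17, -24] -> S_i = 4 + -7*i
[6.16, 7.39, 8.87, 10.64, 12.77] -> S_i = 6.16*1.20^i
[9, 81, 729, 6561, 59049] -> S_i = 9*9^i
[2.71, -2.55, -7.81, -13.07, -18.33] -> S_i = 2.71 + -5.26*i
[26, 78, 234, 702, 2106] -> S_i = 26*3^i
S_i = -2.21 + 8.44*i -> [-2.21, 6.23, 14.67, 23.11, 31.55]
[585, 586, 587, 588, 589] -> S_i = 585 + 1*i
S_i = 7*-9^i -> [7, -63, 567, -5103, 45927]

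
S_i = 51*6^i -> [51, 306, 1836, 11016, 66096]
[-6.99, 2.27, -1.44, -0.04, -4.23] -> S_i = Random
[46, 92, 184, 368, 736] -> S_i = 46*2^i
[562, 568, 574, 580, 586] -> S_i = 562 + 6*i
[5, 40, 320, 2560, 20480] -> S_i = 5*8^i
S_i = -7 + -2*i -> [-7, -9, -11, -13, -15]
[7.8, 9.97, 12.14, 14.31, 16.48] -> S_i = 7.80 + 2.17*i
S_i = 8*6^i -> [8, 48, 288, 1728, 10368]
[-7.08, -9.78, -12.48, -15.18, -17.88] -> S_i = -7.08 + -2.70*i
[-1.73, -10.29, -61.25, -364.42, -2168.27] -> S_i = -1.73*5.95^i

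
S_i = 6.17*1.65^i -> [6.17, 10.18, 16.8, 27.72, 45.73]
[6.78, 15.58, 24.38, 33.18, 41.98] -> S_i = 6.78 + 8.80*i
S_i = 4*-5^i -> [4, -20, 100, -500, 2500]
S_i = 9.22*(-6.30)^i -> [9.22, -58.09, 365.94, -2305.43, 14524.23]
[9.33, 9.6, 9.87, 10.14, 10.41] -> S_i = 9.33 + 0.27*i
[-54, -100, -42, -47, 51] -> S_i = Random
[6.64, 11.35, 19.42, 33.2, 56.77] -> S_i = 6.64*1.71^i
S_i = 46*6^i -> [46, 276, 1656, 9936, 59616]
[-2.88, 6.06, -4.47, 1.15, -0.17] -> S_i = Random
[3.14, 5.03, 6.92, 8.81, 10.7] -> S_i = 3.14 + 1.89*i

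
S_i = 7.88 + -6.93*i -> [7.88, 0.95, -5.98, -12.91, -19.84]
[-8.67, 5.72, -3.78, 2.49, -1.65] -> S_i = -8.67*(-0.66)^i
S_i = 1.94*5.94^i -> [1.94, 11.52, 68.45, 406.59, 2415.17]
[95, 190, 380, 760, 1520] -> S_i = 95*2^i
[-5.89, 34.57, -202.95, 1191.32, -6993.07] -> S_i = -5.89*(-5.87)^i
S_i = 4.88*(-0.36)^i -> [4.88, -1.76, 0.63, -0.23, 0.08]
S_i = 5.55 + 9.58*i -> [5.55, 15.13, 24.71, 34.29, 43.87]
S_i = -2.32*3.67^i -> [-2.32, -8.51, -31.25, -114.68, -420.87]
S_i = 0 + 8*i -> [0, 8, 16, 24, 32]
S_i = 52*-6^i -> [52, -312, 1872, -11232, 67392]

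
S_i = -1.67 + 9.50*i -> [-1.67, 7.83, 17.33, 26.83, 36.33]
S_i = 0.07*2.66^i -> [0.07, 0.19, 0.5, 1.32, 3.5]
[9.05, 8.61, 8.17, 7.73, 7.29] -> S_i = 9.05 + -0.44*i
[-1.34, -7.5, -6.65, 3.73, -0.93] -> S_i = Random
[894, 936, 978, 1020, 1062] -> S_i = 894 + 42*i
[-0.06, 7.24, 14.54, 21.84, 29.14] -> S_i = -0.06 + 7.30*i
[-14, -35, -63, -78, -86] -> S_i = Random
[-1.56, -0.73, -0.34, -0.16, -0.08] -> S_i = -1.56*0.47^i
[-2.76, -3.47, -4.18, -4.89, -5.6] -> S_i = -2.76 + -0.71*i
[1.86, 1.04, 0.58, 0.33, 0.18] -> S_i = 1.86*0.56^i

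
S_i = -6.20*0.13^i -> [-6.2, -0.81, -0.1, -0.01, -0.0]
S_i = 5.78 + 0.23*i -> [5.78, 6.01, 6.24, 6.47, 6.7]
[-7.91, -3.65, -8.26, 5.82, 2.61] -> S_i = Random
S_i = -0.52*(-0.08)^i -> [-0.52, 0.04, -0.0, 0.0, -0.0]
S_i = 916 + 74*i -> [916, 990, 1064, 1138, 1212]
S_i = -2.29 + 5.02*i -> [-2.29, 2.73, 7.75, 12.77, 17.79]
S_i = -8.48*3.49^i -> [-8.48, -29.6, -103.29, -360.47, -1258.05]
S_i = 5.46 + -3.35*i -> [5.46, 2.11, -1.24, -4.59, -7.94]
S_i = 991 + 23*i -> [991, 1014, 1037, 1060, 1083]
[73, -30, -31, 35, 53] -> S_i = Random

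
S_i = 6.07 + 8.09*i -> [6.07, 14.16, 22.25, 30.34, 38.43]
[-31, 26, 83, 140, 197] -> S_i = -31 + 57*i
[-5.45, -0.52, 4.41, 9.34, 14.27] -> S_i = -5.45 + 4.93*i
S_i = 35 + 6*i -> [35, 41, 47, 53, 59]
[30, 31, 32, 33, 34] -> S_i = 30 + 1*i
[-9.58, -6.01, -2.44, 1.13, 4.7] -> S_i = -9.58 + 3.57*i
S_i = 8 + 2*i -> [8, 10, 12, 14, 16]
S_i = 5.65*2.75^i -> [5.65, 15.54, 42.73, 117.5, 323.13]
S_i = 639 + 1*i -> [639, 640, 641, 642, 643]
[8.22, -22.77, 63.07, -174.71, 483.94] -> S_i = 8.22*(-2.77)^i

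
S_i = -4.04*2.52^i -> [-4.04, -10.18, -25.66, -64.65, -162.92]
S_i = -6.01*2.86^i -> [-6.01, -17.19, -49.16, -140.6, -402.1]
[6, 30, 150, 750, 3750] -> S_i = 6*5^i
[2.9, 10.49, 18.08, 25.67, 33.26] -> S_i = 2.90 + 7.59*i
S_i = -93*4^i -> [-93, -372, -1488, -5952, -23808]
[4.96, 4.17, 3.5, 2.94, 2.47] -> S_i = 4.96*0.84^i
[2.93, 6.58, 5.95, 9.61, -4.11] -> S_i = Random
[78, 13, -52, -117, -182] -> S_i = 78 + -65*i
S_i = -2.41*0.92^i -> [-2.41, -2.22, -2.04, -1.88, -1.73]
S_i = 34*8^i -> [34, 272, 2176, 17408, 139264]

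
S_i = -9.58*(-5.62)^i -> [-9.58, 53.84, -302.58, 1700.49, -9556.76]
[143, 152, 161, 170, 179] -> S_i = 143 + 9*i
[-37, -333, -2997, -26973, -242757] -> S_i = -37*9^i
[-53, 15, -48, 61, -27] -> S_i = Random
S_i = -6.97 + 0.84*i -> [-6.97, -6.13, -5.29, -4.45, -3.61]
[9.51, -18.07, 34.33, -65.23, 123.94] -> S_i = 9.51*(-1.90)^i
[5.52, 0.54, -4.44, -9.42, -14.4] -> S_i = 5.52 + -4.98*i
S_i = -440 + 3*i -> [-440, -437, -434, -431, -428]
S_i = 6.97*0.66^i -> [6.97, 4.6, 3.04, 2.0, 1.32]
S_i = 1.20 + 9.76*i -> [1.2, 10.96, 20.72, 30.48, 40.24]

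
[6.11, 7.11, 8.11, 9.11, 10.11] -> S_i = 6.11 + 1.00*i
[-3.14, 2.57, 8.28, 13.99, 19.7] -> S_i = -3.14 + 5.71*i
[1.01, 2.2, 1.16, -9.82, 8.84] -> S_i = Random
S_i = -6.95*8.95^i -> [-6.95, -62.2, -556.71, -4982.58, -44594.05]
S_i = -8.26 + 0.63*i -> [-8.26, -7.63, -7.0, -6.37, -5.74]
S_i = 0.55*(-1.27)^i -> [0.55, -0.7, 0.89, -1.13, 1.43]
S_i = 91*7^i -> [91, 637, 4459, 31213, 218491]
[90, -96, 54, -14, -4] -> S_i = Random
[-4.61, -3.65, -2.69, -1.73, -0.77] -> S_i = -4.61 + 0.96*i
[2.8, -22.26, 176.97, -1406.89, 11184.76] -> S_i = 2.80*(-7.95)^i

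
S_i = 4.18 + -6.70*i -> [4.18, -2.52, -9.22, -15.92, -22.62]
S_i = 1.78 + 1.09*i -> [1.78, 2.87, 3.96, 5.05, 6.14]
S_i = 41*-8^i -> [41, -328, 2624, -20992, 167936]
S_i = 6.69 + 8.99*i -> [6.69, 15.68, 24.67, 33.66, 42.65]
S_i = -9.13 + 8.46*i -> [-9.13, -0.67, 7.79, 16.25, 24.71]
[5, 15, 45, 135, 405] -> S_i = 5*3^i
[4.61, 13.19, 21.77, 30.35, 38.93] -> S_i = 4.61 + 8.58*i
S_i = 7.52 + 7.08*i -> [7.52, 14.6, 21.68, 28.76, 35.84]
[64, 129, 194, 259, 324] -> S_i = 64 + 65*i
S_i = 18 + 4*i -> [18, 22, 26, 30, 34]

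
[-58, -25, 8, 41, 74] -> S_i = -58 + 33*i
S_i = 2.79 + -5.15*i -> [2.79, -2.36, -7.51, -12.66, -17.81]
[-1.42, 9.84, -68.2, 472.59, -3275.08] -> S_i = -1.42*(-6.93)^i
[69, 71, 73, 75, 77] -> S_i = 69 + 2*i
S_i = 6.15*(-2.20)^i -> [6.15, -13.53, 29.77, -65.49, 144.07]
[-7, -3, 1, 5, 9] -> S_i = -7 + 4*i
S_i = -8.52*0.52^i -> [-8.52, -4.43, -2.3, -1.2, -0.62]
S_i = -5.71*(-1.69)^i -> [-5.71, 9.65, -16.31, 27.56, -46.58]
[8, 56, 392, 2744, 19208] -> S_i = 8*7^i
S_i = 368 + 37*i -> [368, 405, 442, 479, 516]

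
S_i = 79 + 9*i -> [79, 88, 97, 106, 115]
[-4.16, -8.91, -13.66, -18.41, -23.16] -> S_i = -4.16 + -4.75*i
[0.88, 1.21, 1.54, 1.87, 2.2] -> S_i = 0.88 + 0.33*i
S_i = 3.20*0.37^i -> [3.2, 1.18, 0.44, 0.16, 0.06]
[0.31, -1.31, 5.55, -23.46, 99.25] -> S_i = 0.31*(-4.23)^i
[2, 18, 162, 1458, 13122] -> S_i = 2*9^i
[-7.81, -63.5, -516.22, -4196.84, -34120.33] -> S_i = -7.81*8.13^i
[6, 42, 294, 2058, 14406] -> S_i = 6*7^i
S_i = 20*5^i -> [20, 100, 500, 2500, 12500]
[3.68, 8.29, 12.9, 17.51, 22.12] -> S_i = 3.68 + 4.61*i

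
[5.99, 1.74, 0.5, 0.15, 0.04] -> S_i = 5.99*0.29^i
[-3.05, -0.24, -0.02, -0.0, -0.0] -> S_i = -3.05*0.08^i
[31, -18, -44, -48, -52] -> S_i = Random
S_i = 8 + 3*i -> [8, 11, 14, 17, 20]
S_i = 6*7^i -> [6, 42, 294, 2058, 14406]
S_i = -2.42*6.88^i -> [-2.42, -16.65, -114.55, -788.1, -5422.12]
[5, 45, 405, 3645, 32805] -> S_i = 5*9^i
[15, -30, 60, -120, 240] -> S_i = 15*-2^i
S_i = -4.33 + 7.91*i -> [-4.33, 3.58, 11.49, 19.4, 27.31]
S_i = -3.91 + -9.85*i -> [-3.91, -13.76, -23.61, -33.46, -43.31]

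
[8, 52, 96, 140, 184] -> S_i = 8 + 44*i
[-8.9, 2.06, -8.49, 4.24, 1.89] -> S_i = Random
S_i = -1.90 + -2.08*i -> [-1.9, -3.98, -6.06, -8.14, -10.22]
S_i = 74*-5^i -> [74, -370, 1850, -9250, 46250]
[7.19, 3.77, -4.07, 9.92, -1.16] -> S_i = Random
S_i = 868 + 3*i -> [868, 871, 874, 877, 880]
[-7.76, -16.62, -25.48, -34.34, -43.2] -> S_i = -7.76 + -8.86*i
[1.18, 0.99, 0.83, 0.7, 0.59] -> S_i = 1.18*0.84^i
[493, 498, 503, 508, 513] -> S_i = 493 + 5*i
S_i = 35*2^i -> [35, 70, 140, 280, 560]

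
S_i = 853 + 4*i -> [853, 857, 861, 865, 869]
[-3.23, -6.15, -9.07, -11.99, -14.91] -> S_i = -3.23 + -2.92*i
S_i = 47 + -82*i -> [47, -35, -117, -199, -281]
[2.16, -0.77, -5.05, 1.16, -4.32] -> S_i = Random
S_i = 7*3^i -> [7, 21, 63, 189, 567]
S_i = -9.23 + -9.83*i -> [-9.23, -19.06, -28.89, -38.72, -48.55]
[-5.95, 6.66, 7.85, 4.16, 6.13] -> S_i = Random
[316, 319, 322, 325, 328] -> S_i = 316 + 3*i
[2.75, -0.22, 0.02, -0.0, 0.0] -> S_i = 2.75*(-0.08)^i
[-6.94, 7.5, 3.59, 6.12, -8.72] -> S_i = Random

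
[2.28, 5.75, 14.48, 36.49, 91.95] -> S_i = 2.28*2.52^i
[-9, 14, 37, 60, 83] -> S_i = -9 + 23*i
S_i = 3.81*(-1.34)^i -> [3.81, -5.11, 6.84, -9.17, 12.28]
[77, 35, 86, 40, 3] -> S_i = Random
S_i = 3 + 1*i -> [3, 4, 5, 6, 7]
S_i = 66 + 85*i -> [66, 151, 236, 321, 406]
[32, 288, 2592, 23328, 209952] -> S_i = 32*9^i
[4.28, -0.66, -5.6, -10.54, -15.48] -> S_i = 4.28 + -4.94*i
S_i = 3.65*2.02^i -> [3.65, 7.37, 14.89, 30.08, 60.77]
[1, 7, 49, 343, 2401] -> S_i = 1*7^i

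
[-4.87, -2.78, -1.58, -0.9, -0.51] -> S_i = -4.87*0.57^i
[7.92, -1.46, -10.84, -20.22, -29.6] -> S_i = 7.92 + -9.38*i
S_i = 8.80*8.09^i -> [8.8, 71.19, 575.94, 4659.38, 37694.39]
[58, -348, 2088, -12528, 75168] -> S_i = 58*-6^i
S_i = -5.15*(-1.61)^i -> [-5.15, 8.29, -13.35, 21.49, -34.6]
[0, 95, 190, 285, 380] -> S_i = 0 + 95*i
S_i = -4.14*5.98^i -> [-4.14, -24.76, -148.05, -885.33, -5294.26]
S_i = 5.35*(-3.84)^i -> [5.35, -20.54, 78.89, -302.93, 1163.27]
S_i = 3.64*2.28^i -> [3.64, 8.3, 18.92, 43.14, 98.37]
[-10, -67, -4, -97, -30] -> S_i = Random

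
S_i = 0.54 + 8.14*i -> [0.54, 8.68, 16.82, 24.96, 33.1]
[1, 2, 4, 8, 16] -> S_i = 1*2^i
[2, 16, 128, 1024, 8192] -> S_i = 2*8^i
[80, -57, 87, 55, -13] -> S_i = Random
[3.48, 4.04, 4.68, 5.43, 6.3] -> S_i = 3.48*1.16^i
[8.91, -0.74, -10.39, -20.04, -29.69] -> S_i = 8.91 + -9.65*i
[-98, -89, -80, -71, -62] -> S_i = -98 + 9*i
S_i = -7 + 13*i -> [-7, 6, 19, 32, 45]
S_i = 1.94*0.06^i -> [1.94, 0.12, 0.01, 0.0, 0.0]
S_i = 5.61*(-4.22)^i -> [5.61, -23.67, 99.91, -421.6, 1779.15]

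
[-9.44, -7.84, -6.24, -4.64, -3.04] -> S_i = -9.44 + 1.60*i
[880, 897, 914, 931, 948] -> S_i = 880 + 17*i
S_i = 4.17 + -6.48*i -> [4.17, -2.31, -8.79, -15.27, -21.75]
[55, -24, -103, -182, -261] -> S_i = 55 + -79*i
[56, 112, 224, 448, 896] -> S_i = 56*2^i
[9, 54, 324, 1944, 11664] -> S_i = 9*6^i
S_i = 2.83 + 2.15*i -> [2.83, 4.98, 7.13, 9.28, 11.43]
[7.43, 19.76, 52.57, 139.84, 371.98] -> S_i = 7.43*2.66^i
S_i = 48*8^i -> [48, 384, 3072, 24576, 196608]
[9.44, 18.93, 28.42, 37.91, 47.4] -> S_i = 9.44 + 9.49*i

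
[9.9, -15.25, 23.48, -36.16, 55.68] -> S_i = 9.90*(-1.54)^i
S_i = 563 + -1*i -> [563, 562, 561, 560, 559]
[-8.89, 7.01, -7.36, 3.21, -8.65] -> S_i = Random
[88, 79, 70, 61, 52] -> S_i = 88 + -9*i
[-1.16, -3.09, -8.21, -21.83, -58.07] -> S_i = -1.16*2.66^i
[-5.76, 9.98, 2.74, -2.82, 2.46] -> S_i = Random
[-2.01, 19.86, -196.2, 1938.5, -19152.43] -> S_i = -2.01*(-9.88)^i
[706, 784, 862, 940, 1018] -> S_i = 706 + 78*i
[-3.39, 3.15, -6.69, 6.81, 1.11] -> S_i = Random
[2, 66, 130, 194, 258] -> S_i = 2 + 64*i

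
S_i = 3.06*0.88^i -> [3.06, 2.69, 2.37, 2.09, 1.84]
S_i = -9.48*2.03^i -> [-9.48, -19.24, -39.07, -79.3, -160.99]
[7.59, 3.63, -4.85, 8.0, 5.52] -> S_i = Random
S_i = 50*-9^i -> [50, -450, 4050, -36450, 328050]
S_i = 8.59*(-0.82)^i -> [8.59, -7.04, 5.78, -4.74, 3.88]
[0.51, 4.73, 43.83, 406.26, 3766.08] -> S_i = 0.51*9.27^i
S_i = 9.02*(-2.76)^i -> [9.02, -24.9, 68.71, -189.64, 523.41]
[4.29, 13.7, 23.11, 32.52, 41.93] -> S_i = 4.29 + 9.41*i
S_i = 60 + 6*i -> [60, 66, 72, 78, 84]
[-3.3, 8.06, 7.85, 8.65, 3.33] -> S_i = Random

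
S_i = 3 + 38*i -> [3, 41, 79, 117, 155]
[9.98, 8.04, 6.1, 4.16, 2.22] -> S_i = 9.98 + -1.94*i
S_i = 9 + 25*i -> [9, 34, 59, 84, 109]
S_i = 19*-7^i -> [19, -133, 931, -6517, 45619]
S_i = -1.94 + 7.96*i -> [-1.94, 6.02, 13.98, 21.94, 29.9]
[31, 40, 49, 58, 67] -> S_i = 31 + 9*i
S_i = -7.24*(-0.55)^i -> [-7.24, 3.98, -2.19, 1.2, -0.66]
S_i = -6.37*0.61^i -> [-6.37, -3.89, -2.37, -1.45, -0.88]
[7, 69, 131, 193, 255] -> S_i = 7 + 62*i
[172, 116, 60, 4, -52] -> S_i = 172 + -56*i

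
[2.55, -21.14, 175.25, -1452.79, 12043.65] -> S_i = 2.55*(-8.29)^i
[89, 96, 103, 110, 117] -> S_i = 89 + 7*i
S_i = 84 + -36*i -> [84, 48, 12, -24, -60]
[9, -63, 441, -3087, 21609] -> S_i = 9*-7^i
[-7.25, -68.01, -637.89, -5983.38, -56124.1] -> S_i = -7.25*9.38^i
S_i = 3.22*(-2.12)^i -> [3.22, -6.83, 14.47, -30.68, 65.04]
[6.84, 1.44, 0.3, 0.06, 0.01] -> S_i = 6.84*0.21^i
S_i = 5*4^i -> [5, 20, 80, 320, 1280]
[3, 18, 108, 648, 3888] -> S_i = 3*6^i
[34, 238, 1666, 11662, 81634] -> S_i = 34*7^i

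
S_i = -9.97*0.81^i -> [-9.97, -8.08, -6.54, -5.3, -4.29]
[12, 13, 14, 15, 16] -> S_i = 12 + 1*i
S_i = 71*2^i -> [71, 142, 284, 568, 1136]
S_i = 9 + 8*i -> [9, 17, 25, 33, 41]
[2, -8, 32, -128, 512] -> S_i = 2*-4^i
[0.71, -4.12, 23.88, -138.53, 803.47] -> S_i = 0.71*(-5.80)^i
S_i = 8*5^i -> [8, 40, 200, 1000, 5000]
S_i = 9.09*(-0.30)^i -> [9.09, -2.73, 0.82, -0.25, 0.07]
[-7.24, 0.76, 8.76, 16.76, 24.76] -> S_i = -7.24 + 8.00*i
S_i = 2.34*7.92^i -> [2.34, 18.53, 146.78, 1162.5, 9206.97]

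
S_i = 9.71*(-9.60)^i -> [9.71, -93.22, 894.87, -8590.79, 82471.55]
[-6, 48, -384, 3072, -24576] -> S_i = -6*-8^i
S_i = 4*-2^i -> [4, -8, 16, -32, 64]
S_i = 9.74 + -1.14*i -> [9.74, 8.6, 7.46, 6.32, 5.18]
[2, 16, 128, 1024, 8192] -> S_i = 2*8^i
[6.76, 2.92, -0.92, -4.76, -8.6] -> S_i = 6.76 + -3.84*i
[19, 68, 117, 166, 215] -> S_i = 19 + 49*i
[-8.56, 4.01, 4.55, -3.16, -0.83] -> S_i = Random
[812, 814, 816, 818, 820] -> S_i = 812 + 2*i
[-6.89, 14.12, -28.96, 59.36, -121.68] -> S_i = -6.89*(-2.05)^i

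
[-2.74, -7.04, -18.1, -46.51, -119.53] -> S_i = -2.74*2.57^i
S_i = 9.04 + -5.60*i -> [9.04, 3.44, -2.16, -7.76, -13.36]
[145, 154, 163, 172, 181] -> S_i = 145 + 9*i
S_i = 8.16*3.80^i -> [8.16, 31.01, 117.83, 447.76, 1701.47]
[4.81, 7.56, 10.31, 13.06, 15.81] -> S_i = 4.81 + 2.75*i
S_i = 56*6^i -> [56, 336, 2016, 12096, 72576]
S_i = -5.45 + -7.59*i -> [-5.45, -13.04, -20.63, -28.22, -35.81]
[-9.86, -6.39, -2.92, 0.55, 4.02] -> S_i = -9.86 + 3.47*i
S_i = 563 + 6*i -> [563, 569, 575, 581, 587]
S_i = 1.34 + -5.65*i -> [1.34, -4.31, -9.96, -15.61, -21.26]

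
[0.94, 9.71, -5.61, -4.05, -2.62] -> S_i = Random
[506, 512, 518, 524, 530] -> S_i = 506 + 6*i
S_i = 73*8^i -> [73, 584, 4672, 37376, 299008]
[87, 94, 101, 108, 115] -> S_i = 87 + 7*i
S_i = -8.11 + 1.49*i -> [-8.11, -6.62, -5.13, -3.64, -2.15]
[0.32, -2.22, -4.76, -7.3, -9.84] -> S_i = 0.32 + -2.54*i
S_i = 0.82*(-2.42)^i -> [0.82, -1.98, 4.8, -11.62, 28.12]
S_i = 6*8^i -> [6, 48, 384, 3072, 24576]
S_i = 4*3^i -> [4, 12, 36, 108, 324]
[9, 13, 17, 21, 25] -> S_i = 9 + 4*i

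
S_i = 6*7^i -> [6, 42, 294, 2058, 14406]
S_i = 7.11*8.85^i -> [7.11, 62.92, 556.87, 4928.33, 43615.68]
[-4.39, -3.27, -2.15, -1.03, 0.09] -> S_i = -4.39 + 1.12*i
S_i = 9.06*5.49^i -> [9.06, 49.74, 273.07, 1499.15, 8230.34]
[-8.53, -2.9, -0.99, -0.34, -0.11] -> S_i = -8.53*0.34^i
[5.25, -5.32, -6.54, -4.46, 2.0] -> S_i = Random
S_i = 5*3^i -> [5, 15, 45, 135, 405]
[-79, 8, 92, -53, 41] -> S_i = Random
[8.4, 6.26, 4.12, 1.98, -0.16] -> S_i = 8.40 + -2.14*i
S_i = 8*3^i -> [8, 24, 72, 216, 648]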